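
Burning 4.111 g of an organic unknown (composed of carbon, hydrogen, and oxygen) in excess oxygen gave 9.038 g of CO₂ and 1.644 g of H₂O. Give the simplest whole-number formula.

C9H8O4

mol C = 9.038 g CO₂ ÷ 44.009 g/mol = 0.20537 mol
mol H = 2 × 1.644 g H₂O ÷ 18.015 g/mol = 0.18251 mol
mass O = 4.111 − (2.4667 + 0.18397) = 1.4604 g → mol O = 1.4604 ÷ 15.999 = 0.091278 mol
Divide by the smallest (0.091278 mol): C 2.250, H 2.000, O 1.000
Multiplying each by 4 gives whole numbers: C 9.00, H 8.00, O 4.00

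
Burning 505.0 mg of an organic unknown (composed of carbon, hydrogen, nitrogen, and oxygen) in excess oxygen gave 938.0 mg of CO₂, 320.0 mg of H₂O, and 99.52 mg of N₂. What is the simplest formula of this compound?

C3H5NO

mol C = 0.9380 g CO₂ ÷ 44.009 g/mol = 0.021314 mol
mol H = 2 × 0.3200 g H₂O ÷ 18.015 g/mol = 0.035526 mol
mol N = 2 × 0.09952 g N₂ ÷ 28.014 g/mol = 0.0071050 mol
mass O = 0.5050 − (0.25600 + 0.035810 + 0.099520) = 0.11367 g → mol O = 0.11367 ÷ 15.999 = 0.0071048 mol
Divide by the smallest (0.0071048 mol): C 3.000, H 5.000, N 1.000, O 1.000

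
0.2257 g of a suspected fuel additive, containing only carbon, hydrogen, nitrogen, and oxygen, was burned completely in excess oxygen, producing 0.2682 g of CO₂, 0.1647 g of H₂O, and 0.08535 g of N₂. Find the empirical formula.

C2H6N2O

mol C = 0.2682 g CO₂ ÷ 44.009 g/mol = 0.0060942 mol
mol H = 2 × 0.1647 g H₂O ÷ 18.015 g/mol = 0.018285 mol
mol N = 2 × 0.08535 g N₂ ÷ 28.014 g/mol = 0.0060934 mol
mass O = 0.2257 − (0.073198 + 0.018431 + 0.085350) = 0.048721 g → mol O = 0.048721 ÷ 15.999 = 0.0030453 mol
Divide by the smallest (0.0030453 mol): C 2.001, H 6.004, N 2.001, O 1.000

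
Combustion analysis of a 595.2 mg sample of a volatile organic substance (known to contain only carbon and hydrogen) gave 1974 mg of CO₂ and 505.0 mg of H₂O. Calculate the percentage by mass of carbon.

mol C = 1.974 g CO₂ ÷ 44.009 g/mol = 0.044854 mol
mol H = 2 × 0.5050 g H₂O ÷ 18.015 g/mol = 0.056064 mol
mass % C = 0.53875 g ÷ 0.5952 g × 100%

90.52%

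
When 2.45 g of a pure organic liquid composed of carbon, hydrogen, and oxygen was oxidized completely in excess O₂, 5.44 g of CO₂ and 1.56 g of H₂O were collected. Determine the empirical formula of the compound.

mol C = 5.44 g CO₂ ÷ 44.009 g/mol = 0.1236 mol
mol H = 2 × 1.56 g H₂O ÷ 18.015 g/mol = 0.1732 mol
mass O = 2.45 − (1.485 + 0.1746) = 0.7907 g → mol O = 0.7907 ÷ 15.999 = 0.04942 mol
Divide by the smallest (0.04942 mol): C 2.501, H 3.504, O 1.000
Multiplying each by 2 gives whole numbers: C 5.00, H 7.01, O 2.00

C5H7O2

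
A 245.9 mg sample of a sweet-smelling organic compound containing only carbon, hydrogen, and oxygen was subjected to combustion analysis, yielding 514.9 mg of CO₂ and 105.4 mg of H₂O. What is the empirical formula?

C2H2O

mol C = 0.5149 g CO₂ ÷ 44.009 g/mol = 0.011700 mol
mol H = 2 × 0.1054 g H₂O ÷ 18.015 g/mol = 0.011701 mol
mass O = 0.2459 − (0.14053 + 0.011795) = 0.093578 g → mol O = 0.093578 ÷ 15.999 = 0.0058490 mol
Divide by the smallest (0.0058490 mol): C 2.000, H 2.001, O 1.000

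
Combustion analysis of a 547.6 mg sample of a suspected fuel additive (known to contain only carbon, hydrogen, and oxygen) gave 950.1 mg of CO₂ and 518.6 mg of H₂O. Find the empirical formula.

mol C = 0.9501 g CO₂ ÷ 44.009 g/mol = 0.021589 mol
mol H = 2 × 0.5186 g H₂O ÷ 18.015 g/mol = 0.057574 mol
mass O = 0.5476 − (0.25930 + 0.058035) = 0.23026 g → mol O = 0.23026 ÷ 15.999 = 0.014392 mol
Divide by the smallest (0.014392 mol): C 1.500, H 4.000, O 1.000
Multiplying each by 2 gives whole numbers: C 3.00, H 8.00, O 2.00

C3H8O2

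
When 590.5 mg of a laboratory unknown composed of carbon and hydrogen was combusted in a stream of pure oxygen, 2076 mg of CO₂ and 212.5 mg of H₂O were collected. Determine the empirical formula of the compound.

C2H

mol C = 2.076 g CO₂ ÷ 44.009 g/mol = 0.047172 mol
mol H = 2 × 0.2125 g H₂O ÷ 18.015 g/mol = 0.023591 mol
Divide by the smallest (0.023591 mol): C 2.000, H 1.000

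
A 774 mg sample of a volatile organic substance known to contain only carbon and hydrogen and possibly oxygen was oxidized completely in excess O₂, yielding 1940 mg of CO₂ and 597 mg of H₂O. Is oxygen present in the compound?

yes

mol C = 1.94 g CO₂ ÷ 44.009 g/mol = 0.04408 mol
mol H = 2 × 0.597 g H₂O ÷ 18.015 g/mol = 0.06628 mol
C and H account for only 0.5963 g of the 0.774 g sample; the remaining 0.1777 g must be oxygen.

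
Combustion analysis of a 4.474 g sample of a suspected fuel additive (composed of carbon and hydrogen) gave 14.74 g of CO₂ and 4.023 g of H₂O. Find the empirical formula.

C3H4

mol C = 14.74 g CO₂ ÷ 44.009 g/mol = 0.33493 mol
mol H = 2 × 4.023 g H₂O ÷ 18.015 g/mol = 0.44663 mol
Divide by the smallest (0.33493 mol): C 1.000, H 1.333
Multiplying each by 3 gives whole numbers: C 3.00, H 4.00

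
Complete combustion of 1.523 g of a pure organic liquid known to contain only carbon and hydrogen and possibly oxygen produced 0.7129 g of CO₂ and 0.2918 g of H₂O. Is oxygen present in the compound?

yes

mol C = 0.7129 g CO₂ ÷ 44.009 g/mol = 0.016199 mol
mol H = 2 × 0.2918 g H₂O ÷ 18.015 g/mol = 0.032395 mol
C and H account for only 0.22722 g of the 1.523 g sample; the remaining 1.2958 g must be oxygen.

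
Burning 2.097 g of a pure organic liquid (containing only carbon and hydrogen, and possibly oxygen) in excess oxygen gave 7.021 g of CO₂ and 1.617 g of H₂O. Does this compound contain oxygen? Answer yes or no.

mol C = 7.021 g CO₂ ÷ 44.009 g/mol = 0.15954 mol
mol H = 2 × 1.617 g H₂O ÷ 18.015 g/mol = 0.17952 mol
C and H together account for 2.0971 g — essentially the entire 2.097 g sample — so the compound contains no oxygen.

no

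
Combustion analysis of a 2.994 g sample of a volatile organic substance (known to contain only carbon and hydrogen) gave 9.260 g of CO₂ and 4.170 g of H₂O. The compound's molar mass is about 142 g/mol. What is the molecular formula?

mol C = 9.260 g CO₂ ÷ 44.009 g/mol = 0.21041 mol
mol H = 2 × 4.170 g H₂O ÷ 18.015 g/mol = 0.46295 mol
Divide by the smallest (0.21041 mol): C 1.000, H 2.200
Multiplying each by 5 gives whole numbers: C 5.00, H 11.00
Empirical formula: C5H11
Empirical-formula mass = 71.14 g/mol; 142 ÷ 71.14 ≈ 2, so the molecular formula is C10H22.

C10H22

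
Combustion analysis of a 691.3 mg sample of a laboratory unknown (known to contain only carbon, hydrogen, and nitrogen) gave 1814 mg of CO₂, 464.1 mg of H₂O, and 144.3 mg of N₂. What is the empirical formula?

C4H5N

mol C = 1.814 g CO₂ ÷ 44.009 g/mol = 0.041219 mol
mol H = 2 × 0.4641 g H₂O ÷ 18.015 g/mol = 0.051524 mol
mol N = 2 × 0.1443 g N₂ ÷ 28.014 g/mol = 0.010302 mol
Divide by the smallest (0.010302 mol): C 4.001, H 5.001, N 1.000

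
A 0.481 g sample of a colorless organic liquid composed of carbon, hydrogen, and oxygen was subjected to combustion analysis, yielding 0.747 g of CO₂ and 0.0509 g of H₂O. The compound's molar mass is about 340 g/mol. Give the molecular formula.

mol C = 0.747 g CO₂ ÷ 44.009 g/mol = 0.01697 mol
mol H = 2 × 0.0509 g H₂O ÷ 18.015 g/mol = 0.005651 mol
mass O = 0.481 − (0.2039 + 0.005696) = 0.2714 g → mol O = 0.2714 ÷ 15.999 = 0.01697 mol
Divide by the smallest (0.005651 mol): C 3.004, H 1.000, O 3.002
Empirical formula: C3HO3
Empirical-formula mass = 85.04 g/mol; 340 ÷ 85.04 ≈ 4, so the molecular formula is C12H4O12.

C12H4O12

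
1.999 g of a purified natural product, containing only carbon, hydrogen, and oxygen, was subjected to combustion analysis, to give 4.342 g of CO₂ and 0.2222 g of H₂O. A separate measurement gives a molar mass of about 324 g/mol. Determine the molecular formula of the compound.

mol C = 4.342 g CO₂ ÷ 44.009 g/mol = 0.098662 mol
mol H = 2 × 0.2222 g H₂O ÷ 18.015 g/mol = 0.024668 mol
mass O = 1.999 − (1.1850 + 0.024866) = 0.78911 g → mol O = 0.78911 ÷ 15.999 = 0.049322 mol
Divide by the smallest (0.024668 mol): C 4.000, H 1.000, O 1.999
Empirical formula: C4HO2
Empirical-formula mass = 81.05 g/mol; 324 ÷ 81.05 ≈ 4, so the molecular formula is C16H4O8.

C16H4O8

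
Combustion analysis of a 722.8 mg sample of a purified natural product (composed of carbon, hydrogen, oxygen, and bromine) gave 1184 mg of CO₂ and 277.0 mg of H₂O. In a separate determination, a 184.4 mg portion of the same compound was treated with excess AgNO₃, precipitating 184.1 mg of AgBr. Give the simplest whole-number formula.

C7H8BrO

mol C = 1.184 g CO₂ ÷ 44.009 g/mol = 0.026904 mol
mol H = 2 × 0.2770 g H₂O ÷ 18.015 g/mol = 0.030752 mol
From the AgBr data: mol Br per gram of compound = (0.1841 ÷ 187.772) ÷ 0.1844 = 0.0053169 mol/g, so in the 0.7228 g combustion sample mol Br = 0.0038431 mol
mass O = 0.7228 − (0.32314 + 0.030998 + 0.30708) = 0.061585 g → mol O = 0.061585 ÷ 15.999 = 0.0038493 mol
Divide by the smallest (0.0038431 mol): C 7.001, H 8.002, Br 1.000, O 1.002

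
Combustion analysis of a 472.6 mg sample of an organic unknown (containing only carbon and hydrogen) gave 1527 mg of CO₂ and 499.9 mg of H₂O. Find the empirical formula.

mol C = 1.527 g CO₂ ÷ 44.009 g/mol = 0.034697 mol
mol H = 2 × 0.4999 g H₂O ÷ 18.015 g/mol = 0.055498 mol
Divide by the smallest (0.034697 mol): C 1.000, H 1.599
Multiplying each by 5 gives whole numbers: C 5.00, H 8.00

C5H8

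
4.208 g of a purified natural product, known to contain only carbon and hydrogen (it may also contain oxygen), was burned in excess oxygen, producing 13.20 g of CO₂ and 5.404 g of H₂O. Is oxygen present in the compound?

no

mol C = 13.20 g CO₂ ÷ 44.009 g/mol = 0.29994 mol
mol H = 2 × 5.404 g H₂O ÷ 18.015 g/mol = 0.59994 mol
C and H together account for 4.2073 g — essentially the entire 4.208 g sample — so the compound contains no oxygen.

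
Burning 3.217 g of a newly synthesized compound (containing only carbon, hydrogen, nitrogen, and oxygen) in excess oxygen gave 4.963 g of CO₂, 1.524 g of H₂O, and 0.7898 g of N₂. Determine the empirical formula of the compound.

mol C = 4.963 g CO₂ ÷ 44.009 g/mol = 0.11277 mol
mol H = 2 × 1.524 g H₂O ÷ 18.015 g/mol = 0.16919 mol
mol N = 2 × 0.7898 g N₂ ÷ 28.014 g/mol = 0.056386 mol
mass O = 3.217 − (1.3545 + 0.17055 + 0.78980) = 0.90214 g → mol O = 0.90214 ÷ 15.999 = 0.056388 mol
Divide by the smallest (0.056386 mol): C 2.000, H 3.001, N 1.000, O 1.000

C2H3NO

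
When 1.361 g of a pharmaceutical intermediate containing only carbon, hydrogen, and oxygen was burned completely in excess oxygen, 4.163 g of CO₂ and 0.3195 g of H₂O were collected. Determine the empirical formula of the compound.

mol C = 4.163 g CO₂ ÷ 44.009 g/mol = 0.094594 mol
mol H = 2 × 0.3195 g H₂O ÷ 18.015 g/mol = 0.035470 mol
mass O = 1.361 − (1.1362 + 0.035754) = 0.18907 g → mol O = 0.18907 ÷ 15.999 = 0.011818 mol
Divide by the smallest (0.011818 mol): C 8.004, H 3.001, O 1.000

C8H3O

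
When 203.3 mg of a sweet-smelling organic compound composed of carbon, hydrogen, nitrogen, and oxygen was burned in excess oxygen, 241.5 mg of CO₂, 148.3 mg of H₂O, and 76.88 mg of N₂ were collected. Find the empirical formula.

mol C = 0.2415 g CO₂ ÷ 44.009 g/mol = 0.0054875 mol
mol H = 2 × 0.1483 g H₂O ÷ 18.015 g/mol = 0.016464 mol
mol N = 2 × 0.07688 g N₂ ÷ 28.014 g/mol = 0.0054887 mol
mass O = 0.2033 − (0.065911 + 0.016596 + 0.076880) = 0.043914 g → mol O = 0.043914 ÷ 15.999 = 0.0027448 mol
Divide by the smallest (0.0027448 mol): C 1.999, H 5.998, N 2.000, O 1.000

C2H6N2O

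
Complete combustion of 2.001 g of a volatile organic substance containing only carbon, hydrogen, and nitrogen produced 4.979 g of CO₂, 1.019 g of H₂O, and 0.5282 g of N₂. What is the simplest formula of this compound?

mol C = 4.979 g CO₂ ÷ 44.009 g/mol = 0.11314 mol
mol H = 2 × 1.019 g H₂O ÷ 18.015 g/mol = 0.11313 mol
mol N = 2 × 0.5282 g N₂ ÷ 28.014 g/mol = 0.037710 mol
Divide by the smallest (0.037710 mol): C 3.000, H 3.000, N 1.000

C3H3N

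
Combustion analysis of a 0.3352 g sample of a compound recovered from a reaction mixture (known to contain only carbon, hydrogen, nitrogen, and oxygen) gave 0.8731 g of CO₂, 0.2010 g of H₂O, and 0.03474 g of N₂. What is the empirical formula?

mol C = 0.8731 g CO₂ ÷ 44.009 g/mol = 0.019839 mol
mol H = 2 × 0.2010 g H₂O ÷ 18.015 g/mol = 0.022315 mol
mol N = 2 × 0.03474 g N₂ ÷ 28.014 g/mol = 0.0024802 mol
mass O = 0.3352 − (0.23829 + 0.022493 + 0.034740) = 0.039679 g → mol O = 0.039679 ÷ 15.999 = 0.0024801 mol
Divide by the smallest (0.0024801 mol): C 7.999, H 8.998, N 1.000, O 1.000

C8H9NO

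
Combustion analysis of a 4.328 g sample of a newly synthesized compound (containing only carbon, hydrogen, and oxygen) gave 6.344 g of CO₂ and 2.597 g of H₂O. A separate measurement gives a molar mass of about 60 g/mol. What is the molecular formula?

C2H4O2

mol C = 6.344 g CO₂ ÷ 44.009 g/mol = 0.14415 mol
mol H = 2 × 2.597 g H₂O ÷ 18.015 g/mol = 0.28832 mol
mass O = 4.328 − (1.7314 + 0.29062) = 2.3060 g → mol O = 2.3060 ÷ 15.999 = 0.14413 mol
Divide by the smallest (0.14413 mol): C 1.000, H 2.000, O 1.000
Empirical formula: CH2O
Empirical-formula mass = 30.03 g/mol; 60 ÷ 30.03 ≈ 2, so the molecular formula is C2H4O2.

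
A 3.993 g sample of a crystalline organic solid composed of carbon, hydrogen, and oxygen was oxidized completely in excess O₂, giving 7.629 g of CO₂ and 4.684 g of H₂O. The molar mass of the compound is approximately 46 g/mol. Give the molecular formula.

mol C = 7.629 g CO₂ ÷ 44.009 g/mol = 0.17335 mol
mol H = 2 × 4.684 g H₂O ÷ 18.015 g/mol = 0.52001 mol
mass O = 3.993 − (2.0821 + 0.52417) = 1.3867 g → mol O = 1.3867 ÷ 15.999 = 0.086675 mol
Divide by the smallest (0.086675 mol): C 2.000, H 6.000, O 1.000
Empirical formula: C2H6O
Empirical-formula mass = 46.07 g/mol; 46 ÷ 46.07 ≈ 1, so the molecular formula is C2H6O.

C2H6O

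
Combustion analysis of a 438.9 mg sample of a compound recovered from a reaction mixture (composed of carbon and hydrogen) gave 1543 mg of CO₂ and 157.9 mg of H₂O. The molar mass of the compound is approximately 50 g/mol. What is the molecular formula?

mol C = 1.543 g CO₂ ÷ 44.009 g/mol = 0.035061 mol
mol H = 2 × 0.1579 g H₂O ÷ 18.015 g/mol = 0.017530 mol
Divide by the smallest (0.017530 mol): C 2.000, H 1.000
Empirical formula: C2H
Empirical-formula mass = 25.03 g/mol; 50 ÷ 25.03 ≈ 2, so the molecular formula is C4H2.

C4H2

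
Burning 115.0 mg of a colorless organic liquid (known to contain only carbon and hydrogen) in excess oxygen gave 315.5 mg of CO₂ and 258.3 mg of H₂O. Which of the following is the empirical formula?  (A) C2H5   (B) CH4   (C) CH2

mol C = 0.3155 g CO₂ ÷ 44.009 g/mol = 0.0071690 mol
mol H = 2 × 0.2583 g H₂O ÷ 18.015 g/mol = 0.028676 mol
Divide by the smallest (0.0071690 mol): C 1.000, H 4.000

(B) CH4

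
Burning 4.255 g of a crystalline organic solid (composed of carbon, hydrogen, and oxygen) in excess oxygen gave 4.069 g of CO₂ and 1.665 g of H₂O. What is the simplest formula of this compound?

mol C = 4.069 g CO₂ ÷ 44.009 g/mol = 0.092458 mol
mol H = 2 × 1.665 g H₂O ÷ 18.015 g/mol = 0.18485 mol
mass O = 4.255 − (1.1105 + 0.18632) = 2.9582 g → mol O = 2.9582 ÷ 15.999 = 0.18490 mol
Divide by the smallest (0.092458 mol): C 1.000, H 1.999, O 2.000

CH2O2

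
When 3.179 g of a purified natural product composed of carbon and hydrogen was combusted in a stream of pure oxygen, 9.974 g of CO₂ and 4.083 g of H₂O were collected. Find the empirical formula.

mol C = 9.974 g CO₂ ÷ 44.009 g/mol = 0.22664 mol
mol H = 2 × 4.083 g H₂O ÷ 18.015 g/mol = 0.45329 mol
Divide by the smallest (0.22664 mol): C 1.000, H 2.000

CH2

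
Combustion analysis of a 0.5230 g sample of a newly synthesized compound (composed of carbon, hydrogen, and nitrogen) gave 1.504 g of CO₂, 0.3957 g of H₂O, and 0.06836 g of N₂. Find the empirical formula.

mol C = 1.504 g CO₂ ÷ 44.009 g/mol = 0.034175 mol
mol H = 2 × 0.3957 g H₂O ÷ 18.015 g/mol = 0.043930 mol
mol N = 2 × 0.06836 g N₂ ÷ 28.014 g/mol = 0.0048804 mol
Divide by the smallest (0.0048804 mol): C 7.002, H 9.001, N 1.000

C7H9N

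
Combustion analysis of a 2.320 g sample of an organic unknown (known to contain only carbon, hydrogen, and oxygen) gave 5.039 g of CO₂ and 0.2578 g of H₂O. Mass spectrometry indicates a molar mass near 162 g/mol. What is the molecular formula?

C8H2O4

mol C = 5.039 g CO₂ ÷ 44.009 g/mol = 0.11450 mol
mol H = 2 × 0.2578 g H₂O ÷ 18.015 g/mol = 0.028621 mol
mass O = 2.320 − (1.3753 + 0.028850) = 0.91590 g → mol O = 0.91590 ÷ 15.999 = 0.057247 mol
Divide by the smallest (0.028621 mol): C 4.001, H 1.000, O 2.000
Empirical formula: C4HO2
Empirical-formula mass = 81.05 g/mol; 162 ÷ 81.05 ≈ 2, so the molecular formula is C8H2O4.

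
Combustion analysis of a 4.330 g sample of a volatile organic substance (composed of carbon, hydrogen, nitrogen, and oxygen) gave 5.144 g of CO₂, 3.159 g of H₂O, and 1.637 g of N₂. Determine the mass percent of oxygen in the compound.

21.61%

mol C = 5.144 g CO₂ ÷ 44.009 g/mol = 0.11689 mol
mol H = 2 × 3.159 g H₂O ÷ 18.015 g/mol = 0.35071 mol
mol N = 2 × 1.637 g N₂ ÷ 28.014 g/mol = 0.11687 mol
mass O = 4.330 − (1.4039 + 0.35351 + 1.6370) = 0.93558 g → mol O = 0.93558 ÷ 15.999 = 0.058477 mol
mass % O = 0.93558 g ÷ 4.330 g × 100%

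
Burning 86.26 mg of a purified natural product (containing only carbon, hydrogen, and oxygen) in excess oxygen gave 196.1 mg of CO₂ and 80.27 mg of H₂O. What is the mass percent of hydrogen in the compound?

10.41%

mol C = 0.1961 g CO₂ ÷ 44.009 g/mol = 0.0044559 mol
mol H = 2 × 0.08027 g H₂O ÷ 18.015 g/mol = 0.0089115 mol
mass O = 0.08626 − (0.053520 + 0.0089828) = 0.023757 g → mol O = 0.023757 ÷ 15.999 = 0.0014849 mol
mass % H = 0.0089828 g ÷ 0.08626 g × 100%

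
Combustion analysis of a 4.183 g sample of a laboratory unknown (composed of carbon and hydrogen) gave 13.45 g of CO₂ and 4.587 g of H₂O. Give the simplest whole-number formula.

mol C = 13.45 g CO₂ ÷ 44.009 g/mol = 0.30562 mol
mol H = 2 × 4.587 g H₂O ÷ 18.015 g/mol = 0.50924 mol
Divide by the smallest (0.30562 mol): C 1.000, H 1.666
Multiplying each by 3 gives whole numbers: C 3.00, H 5.00

C3H5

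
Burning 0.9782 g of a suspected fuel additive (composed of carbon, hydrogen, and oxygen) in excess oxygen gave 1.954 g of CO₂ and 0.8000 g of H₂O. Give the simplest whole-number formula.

mol C = 1.954 g CO₂ ÷ 44.009 g/mol = 0.044400 mol
mol H = 2 × 0.8000 g H₂O ÷ 18.015 g/mol = 0.088815 mol
mass O = 0.9782 − (0.53329 + 0.089525) = 0.35539 g → mol O = 0.35539 ÷ 15.999 = 0.022213 mol
Divide by the smallest (0.022213 mol): C 1.999, H 3.998, O 1.000

C2H4O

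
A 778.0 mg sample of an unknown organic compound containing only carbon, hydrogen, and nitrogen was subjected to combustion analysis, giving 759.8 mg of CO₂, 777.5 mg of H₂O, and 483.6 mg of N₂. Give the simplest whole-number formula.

CH5N2

mol C = 0.7598 g CO₂ ÷ 44.009 g/mol = 0.017265 mol
mol H = 2 × 0.7775 g H₂O ÷ 18.015 g/mol = 0.086317 mol
mol N = 2 × 0.4836 g N₂ ÷ 28.014 g/mol = 0.034526 mol
Divide by the smallest (0.017265 mol): C 1.000, H 5.000, N 2.000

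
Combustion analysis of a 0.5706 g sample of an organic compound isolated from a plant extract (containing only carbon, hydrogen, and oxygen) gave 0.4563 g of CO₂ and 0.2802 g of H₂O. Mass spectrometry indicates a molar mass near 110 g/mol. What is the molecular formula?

mol C = 0.4563 g CO₂ ÷ 44.009 g/mol = 0.010368 mol
mol H = 2 × 0.2802 g H₂O ÷ 18.015 g/mol = 0.031107 mol
mass O = 0.5706 − (0.12453 + 0.031356) = 0.41471 g → mol O = 0.41471 ÷ 15.999 = 0.025921 mol
Divide by the smallest (0.010368 mol): C 1.000, H 3.000, O 2.500
Multiplying each by 2 gives whole numbers: C 2.00, H 6.00, O 5.00
Empirical formula: C2H6O5
Empirical-formula mass = 110.06 g/mol; 110 ÷ 110.06 ≈ 1, so the molecular formula is C2H6O5.

C2H6O5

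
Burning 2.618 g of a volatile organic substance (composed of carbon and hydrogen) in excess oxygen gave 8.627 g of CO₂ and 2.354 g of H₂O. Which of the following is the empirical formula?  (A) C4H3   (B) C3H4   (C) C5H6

mol C = 8.627 g CO₂ ÷ 44.009 g/mol = 0.19603 mol
mol H = 2 × 2.354 g H₂O ÷ 18.015 g/mol = 0.26134 mol
Divide by the smallest (0.19603 mol): C 1.000, H 1.333
Multiplying each by 3 gives whole numbers: C 3.00, H 4.00

(B) C3H4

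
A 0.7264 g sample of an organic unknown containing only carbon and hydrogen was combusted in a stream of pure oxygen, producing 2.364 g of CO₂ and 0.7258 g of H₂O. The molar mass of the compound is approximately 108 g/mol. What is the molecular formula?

mol C = 2.364 g CO₂ ÷ 44.009 g/mol = 0.053716 mol
mol H = 2 × 0.7258 g H₂O ÷ 18.015 g/mol = 0.080577 mol
Divide by the smallest (0.053716 mol): C 1.000, H 1.500
Multiplying each by 2 gives whole numbers: C 2.00, H 3.00
Empirical formula: C2H3
Empirical-formula mass = 27.05 g/mol; 108 ÷ 27.05 ≈ 4, so the molecular formula is C8H12.

C8H12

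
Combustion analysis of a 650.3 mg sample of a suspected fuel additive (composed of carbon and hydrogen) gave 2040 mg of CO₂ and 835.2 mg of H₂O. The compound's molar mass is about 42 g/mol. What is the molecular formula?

mol C = 2.040 g CO₂ ÷ 44.009 g/mol = 0.046354 mol
mol H = 2 × 0.8352 g H₂O ÷ 18.015 g/mol = 0.092723 mol
Divide by the smallest (0.046354 mol): C 1.000, H 2.000
Empirical formula: CH2
Empirical-formula mass = 14.03 g/mol; 42 ÷ 14.03 ≈ 3, so the molecular formula is C3H6.

C3H6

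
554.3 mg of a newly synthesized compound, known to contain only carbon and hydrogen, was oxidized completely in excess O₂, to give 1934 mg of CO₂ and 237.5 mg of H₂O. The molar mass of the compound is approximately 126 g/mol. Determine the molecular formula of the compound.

mol C = 1.934 g CO₂ ÷ 44.009 g/mol = 0.043946 mol
mol H = 2 × 0.2375 g H₂O ÷ 18.015 g/mol = 0.026367 mol
Divide by the smallest (0.026367 mol): C 1.667, H 1.000
Multiplying each by 3 gives whole numbers: C 5.00, H 3.00
Empirical formula: C5H3
Empirical-formula mass = 63.08 g/mol; 126 ÷ 63.08 ≈ 2, so the molecular formula is C10H6.

C10H6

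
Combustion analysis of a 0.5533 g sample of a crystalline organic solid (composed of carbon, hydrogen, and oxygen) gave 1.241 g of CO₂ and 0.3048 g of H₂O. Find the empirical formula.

mol C = 1.241 g CO₂ ÷ 44.009 g/mol = 0.028199 mol
mol H = 2 × 0.3048 g H₂O ÷ 18.015 g/mol = 0.033838 mol
mass O = 0.5533 − (0.33870 + 0.034109) = 0.18050 g → mol O = 0.18050 ÷ 15.999 = 0.011282 mol
Divide by the smallest (0.011282 mol): C 2.500, H 2.999, O 1.000
Multiplying each by 2 gives whole numbers: C 5.00, H 6.00, O 2.00

C5H6O2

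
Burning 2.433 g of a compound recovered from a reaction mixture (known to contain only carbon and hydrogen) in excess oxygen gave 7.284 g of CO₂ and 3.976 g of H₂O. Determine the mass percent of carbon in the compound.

81.71%

mol C = 7.284 g CO₂ ÷ 44.009 g/mol = 0.16551 mol
mol H = 2 × 3.976 g H₂O ÷ 18.015 g/mol = 0.44141 mol
mass % C = 1.9880 g ÷ 2.433 g × 100%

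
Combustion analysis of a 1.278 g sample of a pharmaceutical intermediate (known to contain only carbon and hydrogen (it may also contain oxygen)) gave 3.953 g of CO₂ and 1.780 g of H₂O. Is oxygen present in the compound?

no

mol C = 3.953 g CO₂ ÷ 44.009 g/mol = 0.089823 mol
mol H = 2 × 1.780 g H₂O ÷ 18.015 g/mol = 0.19761 mol
C and H together account for 1.2781 g — essentially the entire 1.278 g sample — so the compound contains no oxygen.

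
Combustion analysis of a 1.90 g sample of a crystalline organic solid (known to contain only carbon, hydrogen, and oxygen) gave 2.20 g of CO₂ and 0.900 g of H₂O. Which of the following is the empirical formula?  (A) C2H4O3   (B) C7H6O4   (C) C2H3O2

mol C = 2.20 g CO₂ ÷ 44.009 g/mol = 0.04999 mol
mol H = 2 × 0.900 g H₂O ÷ 18.015 g/mol = 0.09992 mol
mass O = 1.90 − (0.6004 + 0.1007) = 1.199 g → mol O = 1.199 ÷ 15.999 = 0.07493 mol
Divide by the smallest (0.04999 mol): C 1.000, H 1.999, O 1.499
Multiplying each by 2 gives whole numbers: C 2.00, H 4.00, O 3.00

(A) C2H4O3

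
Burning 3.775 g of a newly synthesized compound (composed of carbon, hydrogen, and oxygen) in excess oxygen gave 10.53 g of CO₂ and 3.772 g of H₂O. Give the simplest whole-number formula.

C8H14O

mol C = 10.53 g CO₂ ÷ 44.009 g/mol = 0.23927 mol
mol H = 2 × 3.772 g H₂O ÷ 18.015 g/mol = 0.41876 mol
mass O = 3.775 − (2.8739 + 0.42211) = 0.47902 g → mol O = 0.47902 ÷ 15.999 = 0.029941 mol
Divide by the smallest (0.029941 mol): C 7.991, H 13.986, O 1.000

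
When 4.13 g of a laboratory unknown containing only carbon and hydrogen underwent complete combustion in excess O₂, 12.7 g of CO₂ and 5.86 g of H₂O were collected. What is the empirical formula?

C4H9

mol C = 12.7 g CO₂ ÷ 44.009 g/mol = 0.2886 mol
mol H = 2 × 5.86 g H₂O ÷ 18.015 g/mol = 0.6506 mol
Divide by the smallest (0.2886 mol): C 1.000, H 2.254
Multiplying each by 4 gives whole numbers: C 4.00, H 9.02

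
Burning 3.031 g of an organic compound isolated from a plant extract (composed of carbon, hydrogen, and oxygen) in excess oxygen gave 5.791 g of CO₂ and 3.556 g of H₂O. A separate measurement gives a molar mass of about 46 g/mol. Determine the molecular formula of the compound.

mol C = 5.791 g CO₂ ÷ 44.009 g/mol = 0.13159 mol
mol H = 2 × 3.556 g H₂O ÷ 18.015 g/mol = 0.39478 mol
mass O = 3.031 − (1.5805 + 0.39794) = 1.0526 g → mol O = 1.0526 ÷ 15.999 = 0.065790 mol
Divide by the smallest (0.065790 mol): C 2.000, H 6.001, O 1.000
Empirical formula: C2H6O
Empirical-formula mass = 46.07 g/mol; 46 ÷ 46.07 ≈ 1, so the molecular formula is C2H6O.

C2H6O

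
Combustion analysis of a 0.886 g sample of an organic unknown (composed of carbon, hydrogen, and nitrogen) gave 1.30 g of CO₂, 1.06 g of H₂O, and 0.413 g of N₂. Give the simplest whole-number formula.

mol C = 1.30 g CO₂ ÷ 44.009 g/mol = 0.02954 mol
mol H = 2 × 1.06 g H₂O ÷ 18.015 g/mol = 0.1177 mol
mol N = 2 × 0.413 g N₂ ÷ 28.014 g/mol = 0.02949 mol
Divide by the smallest (0.02949 mol): C 1.002, H 3.991, N 1.000

CH4N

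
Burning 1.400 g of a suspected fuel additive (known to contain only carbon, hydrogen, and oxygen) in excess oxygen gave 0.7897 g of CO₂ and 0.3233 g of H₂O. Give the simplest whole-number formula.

CH2O4

mol C = 0.7897 g CO₂ ÷ 44.009 g/mol = 0.017944 mol
mol H = 2 × 0.3233 g H₂O ÷ 18.015 g/mol = 0.035892 mol
mass O = 1.400 − (0.21553 + 0.036179) = 1.1483 g → mol O = 1.1483 ÷ 15.999 = 0.071773 mol
Divide by the smallest (0.017944 mol): C 1.000, H 2.000, O 4.000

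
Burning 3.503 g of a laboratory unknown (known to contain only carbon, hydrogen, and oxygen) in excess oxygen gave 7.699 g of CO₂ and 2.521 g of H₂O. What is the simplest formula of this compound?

mol C = 7.699 g CO₂ ÷ 44.009 g/mol = 0.17494 mol
mol H = 2 × 2.521 g H₂O ÷ 18.015 g/mol = 0.27988 mol
mass O = 3.503 − (2.1012 + 0.28212) = 1.1197 g → mol O = 1.1197 ÷ 15.999 = 0.069983 mol
Divide by the smallest (0.069983 mol): C 2.500, H 3.999, O 1.000
Multiplying each by 2 gives whole numbers: C 5.00, H 8.00, O 2.00

C5H8O2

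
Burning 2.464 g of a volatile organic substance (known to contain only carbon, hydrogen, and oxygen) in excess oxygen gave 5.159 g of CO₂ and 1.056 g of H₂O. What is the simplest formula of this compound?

mol C = 5.159 g CO₂ ÷ 44.009 g/mol = 0.11723 mol
mol H = 2 × 1.056 g H₂O ÷ 18.015 g/mol = 0.11724 mol
mass O = 2.464 − (1.4080 + 0.11817) = 0.93782 g → mol O = 0.93782 ÷ 15.999 = 0.058618 mol
Divide by the smallest (0.058618 mol): C 2.000, H 2.000, O 1.000

C2H2O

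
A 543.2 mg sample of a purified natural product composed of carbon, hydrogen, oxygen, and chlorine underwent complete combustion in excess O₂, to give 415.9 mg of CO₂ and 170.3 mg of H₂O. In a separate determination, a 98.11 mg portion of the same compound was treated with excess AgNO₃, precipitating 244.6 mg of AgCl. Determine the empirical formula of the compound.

C2H4Cl2O

mol C = 0.4159 g CO₂ ÷ 44.009 g/mol = 0.0094503 mol
mol H = 2 × 0.1703 g H₂O ÷ 18.015 g/mol = 0.018906 mol
From the AgCl data: mol Cl per gram of compound = (0.2446 ÷ 143.318) ÷ 0.09811 = 0.017396 mol/g, so in the 0.5432 g combustion sample mol Cl = 0.0094494 mol
mass O = 0.5432 − (0.11351 + 0.019058 + 0.33498) = 0.075655 g → mol O = 0.075655 ÷ 15.999 = 0.0047287 mol
Divide by the smallest (0.0047287 mol): C 1.999, H 3.998, Cl 1.998, O 1.000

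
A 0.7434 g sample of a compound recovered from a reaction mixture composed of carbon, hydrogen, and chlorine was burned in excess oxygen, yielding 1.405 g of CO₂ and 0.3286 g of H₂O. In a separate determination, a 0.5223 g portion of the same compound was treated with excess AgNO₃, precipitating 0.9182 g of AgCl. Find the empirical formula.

C7H8Cl2

mol C = 1.405 g CO₂ ÷ 44.009 g/mol = 0.031925 mol
mol H = 2 × 0.3286 g H₂O ÷ 18.015 g/mol = 0.036481 mol
From the AgCl data: mol Cl per gram of compound = (0.9182 ÷ 143.318) ÷ 0.5223 = 0.012266 mol/g, so in the 0.7434 g combustion sample mol Cl = 0.0091188 mol
Divide by the smallest (0.0091188 mol): C 3.501, H 4.001, Cl 1.000
Multiplying each by 2 gives whole numbers: C 7.00, H 8.00, Cl 2.00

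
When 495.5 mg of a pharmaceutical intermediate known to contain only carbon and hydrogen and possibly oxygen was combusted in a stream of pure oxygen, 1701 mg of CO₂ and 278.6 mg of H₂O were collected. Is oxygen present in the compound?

no

mol C = 1.701 g CO₂ ÷ 44.009 g/mol = 0.038651 mol
mol H = 2 × 0.2786 g H₂O ÷ 18.015 g/mol = 0.030930 mol
C and H together account for 0.49542 g — essentially the entire 0.4955 g sample — so the compound contains no oxygen.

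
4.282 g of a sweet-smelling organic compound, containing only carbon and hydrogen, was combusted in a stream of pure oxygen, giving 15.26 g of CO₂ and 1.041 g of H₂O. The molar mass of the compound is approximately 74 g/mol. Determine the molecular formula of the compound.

C6H2

mol C = 15.26 g CO₂ ÷ 44.009 g/mol = 0.34675 mol
mol H = 2 × 1.041 g H₂O ÷ 18.015 g/mol = 0.11557 mol
Divide by the smallest (0.11557 mol): C 3.000, H 1.000
Empirical formula: C3H
Empirical-formula mass = 37.04 g/mol; 74 ÷ 37.04 ≈ 2, so the molecular formula is C6H2.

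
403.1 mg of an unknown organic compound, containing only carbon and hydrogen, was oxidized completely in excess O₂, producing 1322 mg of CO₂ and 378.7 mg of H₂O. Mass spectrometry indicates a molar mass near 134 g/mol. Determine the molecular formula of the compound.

mol C = 1.322 g CO₂ ÷ 44.009 g/mol = 0.030039 mol
mol H = 2 × 0.3787 g H₂O ÷ 18.015 g/mol = 0.042043 mol
Divide by the smallest (0.030039 mol): C 1.000, H 1.400
Multiplying each by 5 gives whole numbers: C 5.00, H 7.00
Empirical formula: C5H7
Empirical-formula mass = 67.11 g/mol; 134 ÷ 67.11 ≈ 2, so the molecular formula is C10H14.

C10H14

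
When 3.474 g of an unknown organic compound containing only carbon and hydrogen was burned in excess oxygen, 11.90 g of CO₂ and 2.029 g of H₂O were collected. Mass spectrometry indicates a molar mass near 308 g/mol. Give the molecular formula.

C24H20

mol C = 11.90 g CO₂ ÷ 44.009 g/mol = 0.27040 mol
mol H = 2 × 2.029 g H₂O ÷ 18.015 g/mol = 0.22526 mol
Divide by the smallest (0.22526 mol): C 1.200, H 1.000
Multiplying each by 5 gives whole numbers: C 6.00, H 5.00
Empirical formula: C6H5
Empirical-formula mass = 77.11 g/mol; 308 ÷ 77.11 ≈ 4, so the molecular formula is C24H20.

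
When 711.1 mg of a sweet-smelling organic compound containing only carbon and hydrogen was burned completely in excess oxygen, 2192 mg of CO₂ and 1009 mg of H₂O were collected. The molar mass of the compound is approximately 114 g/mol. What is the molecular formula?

mol C = 2.192 g CO₂ ÷ 44.009 g/mol = 0.049808 mol
mol H = 2 × 1.009 g H₂O ÷ 18.015 g/mol = 0.11202 mol
Divide by the smallest (0.049808 mol): C 1.000, H 2.249
Multiplying each by 4 gives whole numbers: C 4.00, H 9.00
Empirical formula: C4H9
Empirical-formula mass = 57.12 g/mol; 114 ÷ 57.12 ≈ 2, so the molecular formula is C8H18.

C8H18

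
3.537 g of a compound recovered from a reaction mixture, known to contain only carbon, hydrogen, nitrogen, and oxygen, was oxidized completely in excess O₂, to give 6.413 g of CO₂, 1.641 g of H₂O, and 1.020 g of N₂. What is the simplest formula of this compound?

mol C = 6.413 g CO₂ ÷ 44.009 g/mol = 0.14572 mol
mol H = 2 × 1.641 g H₂O ÷ 18.015 g/mol = 0.18218 mol
mol N = 2 × 1.020 g N₂ ÷ 28.014 g/mol = 0.072821 mol
mass O = 3.537 − (1.7502 + 0.18364 + 1.0200) = 0.58312 g → mol O = 0.58312 ÷ 15.999 = 0.036447 mol
Divide by the smallest (0.036447 mol): C 3.998, H 4.999, N 1.998, O 1.000

C4H5N2O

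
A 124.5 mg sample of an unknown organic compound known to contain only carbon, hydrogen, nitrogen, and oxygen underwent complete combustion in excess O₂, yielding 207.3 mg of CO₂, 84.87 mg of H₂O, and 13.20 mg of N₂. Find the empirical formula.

C5H10NO3

mol C = 0.2073 g CO₂ ÷ 44.009 g/mol = 0.0047104 mol
mol H = 2 × 0.08487 g H₂O ÷ 18.015 g/mol = 0.0094221 mol
mol N = 2 × 0.01320 g N₂ ÷ 28.014 g/mol = 0.00094239 mol
mass O = 0.1245 − (0.056577 + 0.0094975 + 0.013200) = 0.045226 g → mol O = 0.045226 ÷ 15.999 = 0.0028268 mol
Divide by the smallest (0.00094239 mol): C 4.998, H 9.998, N 1.000, O 3.000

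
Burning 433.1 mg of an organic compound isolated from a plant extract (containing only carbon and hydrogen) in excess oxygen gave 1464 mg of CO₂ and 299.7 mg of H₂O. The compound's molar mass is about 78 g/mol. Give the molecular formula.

mol C = 1.464 g CO₂ ÷ 44.009 g/mol = 0.033266 mol
mol H = 2 × 0.2997 g H₂O ÷ 18.015 g/mol = 0.033272 mol
Divide by the smallest (0.033266 mol): C 1.000, H 1.000
Empirical formula: CH
Empirical-formula mass = 13.02 g/mol; 78 ÷ 13.02 ≈ 6, so the molecular formula is C6H6.

C6H6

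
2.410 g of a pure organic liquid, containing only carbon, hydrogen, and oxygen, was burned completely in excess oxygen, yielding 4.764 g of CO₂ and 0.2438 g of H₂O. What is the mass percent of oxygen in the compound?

mol C = 4.764 g CO₂ ÷ 44.009 g/mol = 0.10825 mol
mol H = 2 × 0.2438 g H₂O ÷ 18.015 g/mol = 0.027066 mol
mass O = 2.410 − (1.3002 + 0.027283) = 1.0825 g → mol O = 1.0825 ÷ 15.999 = 0.067662 mol
mass % O = 1.0825 g ÷ 2.410 g × 100%

44.92%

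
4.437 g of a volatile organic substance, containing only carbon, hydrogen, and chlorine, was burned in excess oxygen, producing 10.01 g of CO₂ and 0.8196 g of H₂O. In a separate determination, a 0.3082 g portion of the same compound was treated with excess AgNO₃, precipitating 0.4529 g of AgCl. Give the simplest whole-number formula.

C5H2Cl

mol C = 10.01 g CO₂ ÷ 44.009 g/mol = 0.22745 mol
mol H = 2 × 0.8196 g H₂O ÷ 18.015 g/mol = 0.090991 mol
From the AgCl data: mol Cl per gram of compound = (0.4529 ÷ 143.318) ÷ 0.3082 = 0.010253 mol/g, so in the 4.437 g combustion sample mol Cl = 0.045494 mol
Divide by the smallest (0.045494 mol): C 5.000, H 2.000, Cl 1.000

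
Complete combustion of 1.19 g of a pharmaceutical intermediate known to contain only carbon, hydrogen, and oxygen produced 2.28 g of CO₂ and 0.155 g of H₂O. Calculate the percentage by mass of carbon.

mol C = 2.28 g CO₂ ÷ 44.009 g/mol = 0.05181 mol
mol H = 2 × 0.155 g H₂O ÷ 18.015 g/mol = 0.01721 mol
mass O = 1.19 − (0.6223 + 0.01735) = 0.5504 g → mol O = 0.5504 ÷ 15.999 = 0.03440 mol
mass % C = 0.6223 g ÷ 1.19 g × 100%

52.3%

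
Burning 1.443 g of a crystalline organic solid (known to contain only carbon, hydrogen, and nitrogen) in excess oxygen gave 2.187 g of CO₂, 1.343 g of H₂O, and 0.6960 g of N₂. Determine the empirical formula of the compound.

CH3N

mol C = 2.187 g CO₂ ÷ 44.009 g/mol = 0.049694 mol
mol H = 2 × 1.343 g H₂O ÷ 18.015 g/mol = 0.14910 mol
mol N = 2 × 0.6960 g N₂ ÷ 28.014 g/mol = 0.049689 mol
Divide by the smallest (0.049689 mol): C 1.000, H 3.001, N 1.000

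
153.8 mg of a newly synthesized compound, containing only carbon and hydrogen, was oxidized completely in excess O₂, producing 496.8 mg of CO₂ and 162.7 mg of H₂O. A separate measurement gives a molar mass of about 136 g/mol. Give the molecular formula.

mol C = 0.4968 g CO₂ ÷ 44.009 g/mol = 0.011289 mol
mol H = 2 × 0.1627 g H₂O ÷ 18.015 g/mol = 0.018063 mol
Divide by the smallest (0.011289 mol): C 1.000, H 1.600
Multiplying each by 5 gives whole numbers: C 5.00, H 8.00
Empirical formula: C5H8
Empirical-formula mass = 68.12 g/mol; 136 ÷ 68.12 ≈ 2, so the molecular formula is C10H16.

C10H16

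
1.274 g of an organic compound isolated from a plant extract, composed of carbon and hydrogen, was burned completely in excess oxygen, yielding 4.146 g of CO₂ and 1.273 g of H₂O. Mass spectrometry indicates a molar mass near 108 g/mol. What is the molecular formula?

C8H12

mol C = 4.146 g CO₂ ÷ 44.009 g/mol = 0.094208 mol
mol H = 2 × 1.273 g H₂O ÷ 18.015 g/mol = 0.14133 mol
Divide by the smallest (0.094208 mol): C 1.000, H 1.500
Multiplying each by 2 gives whole numbers: C 2.00, H 3.00
Empirical formula: C2H3
Empirical-formula mass = 27.05 g/mol; 108 ÷ 27.05 ≈ 4, so the molecular formula is C8H12.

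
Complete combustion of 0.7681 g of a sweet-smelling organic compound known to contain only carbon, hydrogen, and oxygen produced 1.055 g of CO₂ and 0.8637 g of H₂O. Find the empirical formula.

CH4O

mol C = 1.055 g CO₂ ÷ 44.009 g/mol = 0.023972 mol
mol H = 2 × 0.8637 g H₂O ÷ 18.015 g/mol = 0.095887 mol
mass O = 0.7681 − (0.28793 + 0.096654) = 0.38351 g → mol O = 0.38351 ÷ 15.999 = 0.023971 mol
Divide by the smallest (0.023971 mol): C 1.000, H 4.000, O 1.000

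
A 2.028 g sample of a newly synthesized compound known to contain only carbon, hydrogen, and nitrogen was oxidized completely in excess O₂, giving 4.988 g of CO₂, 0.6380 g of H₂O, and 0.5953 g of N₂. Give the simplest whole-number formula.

C8H5N3

mol C = 4.988 g CO₂ ÷ 44.009 g/mol = 0.11334 mol
mol H = 2 × 0.6380 g H₂O ÷ 18.015 g/mol = 0.070830 mol
mol N = 2 × 0.5953 g N₂ ÷ 28.014 g/mol = 0.042500 mol
Divide by the smallest (0.042500 mol): C 2.667, H 1.667, N 1.000
Multiplying each by 3 gives whole numbers: C 8.00, H 5.00, N 3.00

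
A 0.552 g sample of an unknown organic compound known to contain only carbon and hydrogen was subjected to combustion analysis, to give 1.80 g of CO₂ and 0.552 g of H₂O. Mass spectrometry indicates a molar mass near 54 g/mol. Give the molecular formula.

mol C = 1.80 g CO₂ ÷ 44.009 g/mol = 0.04090 mol
mol H = 2 × 0.552 g H₂O ÷ 18.015 g/mol = 0.06128 mol
Divide by the smallest (0.04090 mol): C 1.000, H 1.498
Multiplying each by 2 gives whole numbers: C 2.00, H 3.00
Empirical formula: C2H3
Empirical-formula mass = 27.05 g/mol; 54 ÷ 27.05 ≈ 2, so the molecular formula is C4H6.

C4H6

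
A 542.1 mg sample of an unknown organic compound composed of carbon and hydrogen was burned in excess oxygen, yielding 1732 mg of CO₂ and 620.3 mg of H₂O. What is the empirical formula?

C4H7

mol C = 1.732 g CO₂ ÷ 44.009 g/mol = 0.039356 mol
mol H = 2 × 0.6203 g H₂O ÷ 18.015 g/mol = 0.068865 mol
Divide by the smallest (0.039356 mol): C 1.000, H 1.750
Multiplying each by 4 gives whole numbers: C 4.00, H 7.00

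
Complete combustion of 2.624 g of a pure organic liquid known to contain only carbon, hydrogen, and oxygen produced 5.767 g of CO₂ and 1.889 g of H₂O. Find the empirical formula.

mol C = 5.767 g CO₂ ÷ 44.009 g/mol = 0.13104 mol
mol H = 2 × 1.889 g H₂O ÷ 18.015 g/mol = 0.20971 mol
mass O = 2.624 − (1.5739 + 0.21139) = 0.83867 g → mol O = 0.83867 ÷ 15.999 = 0.052420 mol
Divide by the smallest (0.052420 mol): C 2.500, H 4.001, O 1.000
Multiplying each by 2 gives whole numbers: C 5.00, H 8.00, O 2.00

C5H8O2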